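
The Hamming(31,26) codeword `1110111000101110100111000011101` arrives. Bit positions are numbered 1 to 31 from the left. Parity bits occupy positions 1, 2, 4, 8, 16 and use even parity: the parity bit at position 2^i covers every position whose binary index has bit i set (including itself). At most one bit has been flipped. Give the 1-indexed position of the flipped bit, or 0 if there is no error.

0

s1: b1⊕b3⊕b5⊕b7⊕b9⊕b11⊕b13⊕b15⊕b17⊕b19⊕b21⊕b23⊕b25⊕b27⊕b29⊕b31 = 1⊕1⊕1⊕1⊕0⊕1⊕1⊕1⊕1⊕0⊕1⊕0⊕0⊕1⊕1⊕1 = 0
s2: b2⊕b3⊕b6⊕b7⊕b10⊕b11⊕b14⊕b15⊕b18⊕b19⊕b22⊕b23⊕b26⊕b27⊕b30⊕b31 = 1⊕1⊕1⊕1⊕0⊕1⊕1⊕1⊕0⊕0⊕1⊕0⊕0⊕1⊕0⊕1 = 0
s4: b4⊕b5⊕b6⊕b7⊕b12⊕b13⊕b14⊕b15⊕b20⊕b21⊕b22⊕b23⊕b28⊕b29⊕b30⊕b31 = 0⊕1⊕1⊕1⊕0⊕1⊕1⊕1⊕1⊕1⊕1⊕0⊕1⊕1⊕0⊕1 = 0
s8: b8⊕b9⊕b10⊕b11⊕b12⊕b13⊕b14⊕b15⊕b24⊕b25⊕b26⊕b27⊕b28⊕b29⊕b30⊕b31 = 0⊕0⊕0⊕1⊕0⊕1⊕1⊕1⊕0⊕0⊕0⊕1⊕1⊕1⊕0⊕1 = 0
s16: b16⊕b17⊕b18⊕b19⊕b20⊕b21⊕b22⊕b23⊕b24⊕b25⊕b26⊕b27⊕b28⊕b29⊕b30⊕b31 = 0⊕1⊕0⊕0⊕1⊕1⊕1⊕0⊕0⊕0⊕0⊕1⊕1⊕1⊕0⊕1 = 0
Syndrome (s16...s1) = 00000 → position 0 (no error).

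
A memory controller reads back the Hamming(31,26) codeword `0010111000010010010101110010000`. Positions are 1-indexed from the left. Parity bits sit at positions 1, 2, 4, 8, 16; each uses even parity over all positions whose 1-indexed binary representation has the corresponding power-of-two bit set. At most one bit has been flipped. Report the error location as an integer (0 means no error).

0

s1: b1⊕b3⊕b5⊕b7⊕b9⊕b11⊕b13⊕b15⊕b17⊕b19⊕b21⊕b23⊕b25⊕b27⊕b29⊕b31 = 0⊕1⊕1⊕1⊕0⊕0⊕0⊕1⊕0⊕0⊕0⊕1⊕0⊕1⊕0⊕0 = 0
s2: b2⊕b3⊕b6⊕b7⊕b10⊕b11⊕b14⊕b15⊕b18⊕b19⊕b22⊕b23⊕b26⊕b27⊕b30⊕b31 = 0⊕1⊕1⊕1⊕0⊕0⊕0⊕1⊕1⊕0⊕1⊕1⊕0⊕1⊕0⊕0 = 0
s4: b4⊕b5⊕b6⊕b7⊕b12⊕b13⊕b14⊕b15⊕b20⊕b21⊕b22⊕b23⊕b28⊕b29⊕b30⊕b31 = 0⊕1⊕1⊕1⊕1⊕0⊕0⊕1⊕1⊕0⊕1⊕1⊕0⊕0⊕0⊕0 = 0
s8: b8⊕b9⊕b10⊕b11⊕b12⊕b13⊕b14⊕b15⊕b24⊕b25⊕b26⊕b27⊕b28⊕b29⊕b30⊕b31 = 0⊕0⊕0⊕0⊕1⊕0⊕0⊕1⊕1⊕0⊕0⊕1⊕0⊕0⊕0⊕0 = 0
s16: b16⊕b17⊕b18⊕b19⊕b20⊕b21⊕b22⊕b23⊕b24⊕b25⊕b26⊕b27⊕b28⊕b29⊕b30⊕b31 = 0⊕0⊕1⊕0⊕1⊕0⊕1⊕1⊕1⊕0⊕0⊕1⊕0⊕0⊕0⊕0 = 0
Syndrome (s16...s1) = 00000 → position 0 (no error).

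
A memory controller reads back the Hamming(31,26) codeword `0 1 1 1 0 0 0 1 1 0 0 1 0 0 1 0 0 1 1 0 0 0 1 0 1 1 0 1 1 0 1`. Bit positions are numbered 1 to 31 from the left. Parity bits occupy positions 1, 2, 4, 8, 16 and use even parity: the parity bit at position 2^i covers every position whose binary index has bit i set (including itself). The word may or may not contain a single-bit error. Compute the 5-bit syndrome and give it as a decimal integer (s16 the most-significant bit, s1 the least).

s1: b1⊕b3⊕b5⊕b7⊕b9⊕b11⊕b13⊕b15⊕b17⊕b19⊕b21⊕b23⊕b25⊕b27⊕b29⊕b31 = 0⊕1⊕0⊕0⊕1⊕0⊕0⊕1⊕0⊕1⊕0⊕1⊕1⊕0⊕1⊕1 = 0
s2: b2⊕b3⊕b6⊕b7⊕b10⊕b11⊕b14⊕b15⊕b18⊕b19⊕b22⊕b23⊕b26⊕b27⊕b30⊕b31 = 1⊕1⊕0⊕0⊕0⊕0⊕0⊕1⊕1⊕1⊕0⊕1⊕1⊕0⊕0⊕1 = 0
s4: b4⊕b5⊕b6⊕b7⊕b12⊕b13⊕b14⊕b15⊕b20⊕b21⊕b22⊕b23⊕b28⊕b29⊕b30⊕b31 = 1⊕0⊕0⊕0⊕1⊕0⊕0⊕1⊕0⊕0⊕0⊕1⊕1⊕1⊕0⊕1 = 1
s8: b8⊕b9⊕b10⊕b11⊕b12⊕b13⊕b14⊕b15⊕b24⊕b25⊕b26⊕b27⊕b28⊕b29⊕b30⊕b31 = 1⊕1⊕0⊕0⊕1⊕0⊕0⊕1⊕0⊕1⊕1⊕0⊕1⊕1⊕0⊕1 = 1
s16: b16⊕b17⊕b18⊕b19⊕b20⊕b21⊕b22⊕b23⊕b24⊕b25⊕b26⊕b27⊕b28⊕b29⊕b30⊕b31 = 0⊕0⊕1⊕1⊕0⊕0⊕0⊕1⊕0⊕1⊕1⊕0⊕1⊕1⊕0⊕1 = 0
Syndrome (s16...s1) = 01100 → position 12.

12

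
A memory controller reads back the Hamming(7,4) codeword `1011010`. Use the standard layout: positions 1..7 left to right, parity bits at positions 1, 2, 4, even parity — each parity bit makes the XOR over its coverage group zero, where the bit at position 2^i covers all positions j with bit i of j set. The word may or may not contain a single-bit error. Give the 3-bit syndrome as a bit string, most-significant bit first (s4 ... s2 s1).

s1: b1⊕b3⊕b5⊕b7 = 1⊕1⊕0⊕0 = 0
s2: b2⊕b3⊕b6⊕b7 = 0⊕1⊕1⊕0 = 0
s4: b4⊕b5⊕b6⊕b7 = 1⊕0⊕1⊕0 = 0
Syndrome (s4...s1) = 000 → position 0 (no error).

000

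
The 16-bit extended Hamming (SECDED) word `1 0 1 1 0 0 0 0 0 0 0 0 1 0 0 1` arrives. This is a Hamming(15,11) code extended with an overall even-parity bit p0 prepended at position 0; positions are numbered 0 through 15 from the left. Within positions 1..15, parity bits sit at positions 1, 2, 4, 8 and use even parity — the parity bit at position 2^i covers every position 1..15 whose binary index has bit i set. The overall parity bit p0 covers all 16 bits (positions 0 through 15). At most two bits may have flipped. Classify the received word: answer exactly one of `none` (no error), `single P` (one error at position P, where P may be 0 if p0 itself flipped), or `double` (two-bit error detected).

s1: b1⊕b3⊕b5⊕b7⊕b9⊕b11⊕b13⊕b15 = 0⊕1⊕0⊕0⊕0⊕0⊕0⊕1 = 0
s2: b2⊕b3⊕b6⊕b7⊕b10⊕b11⊕b14⊕b15 = 1⊕1⊕0⊕0⊕0⊕0⊕0⊕1 = 1
s4: b4⊕b5⊕b6⊕b7⊕b12⊕b13⊕b14⊕b15 = 0⊕0⊕0⊕0⊕1⊕0⊕0⊕1 = 0
s8: b8⊕b9⊕b10⊕b11⊕b12⊕b13⊕b14⊕b15 = 0⊕0⊕0⊕0⊕1⊕0⊕0⊕1 = 0
Syndrome (s8...s1) = 0010 → position 2.
Overall parity (XOR of all 16 bits, including p0): 1⊕0⊕1⊕1⊕0⊕0⊕0⊕0⊕0⊕0⊕0⊕0⊕1⊕0⊕0⊕1 = 1
Overall=1, syndrome position=2 → single-bit error at position 2.

single 2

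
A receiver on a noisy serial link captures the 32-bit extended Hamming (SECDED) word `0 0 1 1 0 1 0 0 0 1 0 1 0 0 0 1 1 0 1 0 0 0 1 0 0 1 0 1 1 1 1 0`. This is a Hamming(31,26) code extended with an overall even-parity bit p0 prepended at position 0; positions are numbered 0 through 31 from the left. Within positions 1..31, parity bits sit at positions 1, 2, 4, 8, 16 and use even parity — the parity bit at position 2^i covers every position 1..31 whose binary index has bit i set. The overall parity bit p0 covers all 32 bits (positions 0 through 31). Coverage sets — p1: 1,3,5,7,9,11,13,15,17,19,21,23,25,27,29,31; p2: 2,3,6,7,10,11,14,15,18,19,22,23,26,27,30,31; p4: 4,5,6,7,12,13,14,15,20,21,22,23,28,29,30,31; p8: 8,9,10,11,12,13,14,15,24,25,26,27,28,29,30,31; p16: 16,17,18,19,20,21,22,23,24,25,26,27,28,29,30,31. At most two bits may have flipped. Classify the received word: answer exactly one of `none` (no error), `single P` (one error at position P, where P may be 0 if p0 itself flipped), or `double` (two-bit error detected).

s1: b1⊕b3⊕b5⊕b7⊕b9⊕b11⊕b13⊕b15⊕b17⊕b19⊕b21⊕b23⊕b25⊕b27⊕b29⊕b31 = 0⊕1⊕1⊕0⊕1⊕1⊕0⊕1⊕0⊕0⊕0⊕0⊕1⊕1⊕1⊕0 = 0
s2: b2⊕b3⊕b6⊕b7⊕b10⊕b11⊕b14⊕b15⊕b18⊕b19⊕b22⊕b23⊕b26⊕b27⊕b30⊕b31 = 1⊕1⊕0⊕0⊕0⊕1⊕0⊕1⊕1⊕0⊕1⊕0⊕0⊕1⊕1⊕0 = 0
s4: b4⊕b5⊕b6⊕b7⊕b12⊕b13⊕b14⊕b15⊕b20⊕b21⊕b22⊕b23⊕b28⊕b29⊕b30⊕b31 = 0⊕1⊕0⊕0⊕0⊕0⊕0⊕1⊕0⊕0⊕1⊕0⊕1⊕1⊕1⊕0 = 0
s8: b8⊕b9⊕b10⊕b11⊕b12⊕b13⊕b14⊕b15⊕b24⊕b25⊕b26⊕b27⊕b28⊕b29⊕b30⊕b31 = 0⊕1⊕0⊕1⊕0⊕0⊕0⊕1⊕0⊕1⊕0⊕1⊕1⊕1⊕1⊕0 = 0
s16: b16⊕b17⊕b18⊕b19⊕b20⊕b21⊕b22⊕b23⊕b24⊕b25⊕b26⊕b27⊕b28⊕b29⊕b30⊕b31 = 1⊕0⊕1⊕0⊕0⊕0⊕1⊕0⊕0⊕1⊕0⊕1⊕1⊕1⊕1⊕0 = 0
Syndrome (s16...s1) = 00000 → position 0 (no error).
Overall parity (XOR of all 32 bits, including p0): 0⊕0⊕1⊕1⊕0⊕1⊕0⊕0⊕0⊕1⊕0⊕1⊕0⊕0⊕0⊕1⊕1⊕0⊕1⊕0⊕0⊕0⊕1⊕0⊕0⊕1⊕0⊕1⊕1⊕1⊕1⊕0 = 0
Overall=0, syndrome position=0 → no error.

none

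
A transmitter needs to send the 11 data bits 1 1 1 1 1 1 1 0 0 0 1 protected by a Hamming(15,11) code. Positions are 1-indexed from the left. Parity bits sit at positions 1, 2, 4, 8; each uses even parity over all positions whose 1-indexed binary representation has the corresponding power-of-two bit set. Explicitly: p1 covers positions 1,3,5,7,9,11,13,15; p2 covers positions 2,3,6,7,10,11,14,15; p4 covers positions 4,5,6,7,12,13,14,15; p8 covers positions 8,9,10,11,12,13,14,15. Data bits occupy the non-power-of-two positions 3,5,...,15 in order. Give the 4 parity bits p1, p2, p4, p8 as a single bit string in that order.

Place data bits at non-power-of-two positions: b3=1, b5=1, b6=1, b7=1, b9=1, b10=1, b11=1, b12=0, b13=0, b14=0, b15=1.
p1 = XOR of data positions {3,5,7,9,11,13,15} = 1⊕1⊕1⊕1⊕1⊕0⊕1 = 0
p2 = XOR of data positions {3,6,7,10,11,14,15} = 1⊕1⊕1⊕1⊕1⊕0⊕1 = 0
p4 = XOR of data positions {5,6,7,12,13,14,15} = 1⊕1⊕1⊕0⊕0⊕0⊕1 = 0
p8 = XOR of data positions {9,10,11,12,13,14,15} = 1⊕1⊕1⊕0⊕0⊕0⊕1 = 0
Parity bits p1,p2,p4,p8 = 0000

0000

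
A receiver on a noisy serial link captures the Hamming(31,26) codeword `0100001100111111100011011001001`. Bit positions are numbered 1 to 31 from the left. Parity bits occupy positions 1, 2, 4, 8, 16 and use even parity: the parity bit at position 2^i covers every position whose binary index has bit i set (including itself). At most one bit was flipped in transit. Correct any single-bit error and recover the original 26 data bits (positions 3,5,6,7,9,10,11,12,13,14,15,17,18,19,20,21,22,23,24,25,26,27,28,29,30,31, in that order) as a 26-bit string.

00110011111100011011001001

s1: b1⊕b3⊕b5⊕b7⊕b9⊕b11⊕b13⊕b15⊕b17⊕b19⊕b21⊕b23⊕b25⊕b27⊕b29⊕b31 = 0⊕0⊕0⊕1⊕0⊕1⊕1⊕1⊕1⊕0⊕1⊕0⊕1⊕0⊕0⊕1 = 0
s2: b2⊕b3⊕b6⊕b7⊕b10⊕b11⊕b14⊕b15⊕b18⊕b19⊕b22⊕b23⊕b26⊕b27⊕b30⊕b31 = 1⊕0⊕0⊕1⊕0⊕1⊕1⊕1⊕0⊕0⊕1⊕0⊕0⊕0⊕0⊕1 = 1
s4: b4⊕b5⊕b6⊕b7⊕b12⊕b13⊕b14⊕b15⊕b20⊕b21⊕b22⊕b23⊕b28⊕b29⊕b30⊕b31 = 0⊕0⊕0⊕1⊕1⊕1⊕1⊕1⊕0⊕1⊕1⊕0⊕1⊕0⊕0⊕1 = 1
s8: b8⊕b9⊕b10⊕b11⊕b12⊕b13⊕b14⊕b15⊕b24⊕b25⊕b26⊕b27⊕b28⊕b29⊕b30⊕b31 = 1⊕0⊕0⊕1⊕1⊕1⊕1⊕1⊕1⊕1⊕0⊕0⊕1⊕0⊕0⊕1 = 0
s16: b16⊕b17⊕b18⊕b19⊕b20⊕b21⊕b22⊕b23⊕b24⊕b25⊕b26⊕b27⊕b28⊕b29⊕b30⊕b31 = 1⊕1⊕0⊕0⊕0⊕1⊕1⊕0⊕1⊕1⊕0⊕0⊕1⊕0⊕0⊕1 = 0
Syndrome (s16...s1) = 00110 → position 6.
Flip bit 6: corrected codeword = 0100011100111111100011011001001
Data bits at positions 3,5,6,7,9,10,11,12,13,14,15,17,18,19,20,21,22,23,24,25,26,27,28,29,30,31: 00110011111100011011001001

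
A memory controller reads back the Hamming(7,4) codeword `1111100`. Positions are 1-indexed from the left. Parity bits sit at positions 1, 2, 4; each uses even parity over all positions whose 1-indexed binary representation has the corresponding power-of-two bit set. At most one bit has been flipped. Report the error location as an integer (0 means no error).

s1: b1⊕b3⊕b5⊕b7 = 1⊕1⊕1⊕0 = 1
s2: b2⊕b3⊕b6⊕b7 = 1⊕1⊕0⊕0 = 0
s4: b4⊕b5⊕b6⊕b7 = 1⊕1⊕0⊕0 = 0
Syndrome (s4...s1) = 001 → position 1.

1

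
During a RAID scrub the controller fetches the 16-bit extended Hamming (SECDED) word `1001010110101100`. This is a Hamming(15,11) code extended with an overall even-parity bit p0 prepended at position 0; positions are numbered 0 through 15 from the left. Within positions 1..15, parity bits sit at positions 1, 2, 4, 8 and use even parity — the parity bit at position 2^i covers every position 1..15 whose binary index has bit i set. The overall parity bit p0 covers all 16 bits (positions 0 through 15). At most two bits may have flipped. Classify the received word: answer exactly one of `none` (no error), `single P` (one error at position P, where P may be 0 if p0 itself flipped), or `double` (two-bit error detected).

s1: b1⊕b3⊕b5⊕b7⊕b9⊕b11⊕b13⊕b15 = 0⊕1⊕1⊕1⊕0⊕0⊕1⊕0 = 0
s2: b2⊕b3⊕b6⊕b7⊕b10⊕b11⊕b14⊕b15 = 0⊕1⊕0⊕1⊕1⊕0⊕0⊕0 = 1
s4: b4⊕b5⊕b6⊕b7⊕b12⊕b13⊕b14⊕b15 = 0⊕1⊕0⊕1⊕1⊕1⊕0⊕0 = 0
s8: b8⊕b9⊕b10⊕b11⊕b12⊕b13⊕b14⊕b15 = 1⊕0⊕1⊕0⊕1⊕1⊕0⊕0 = 0
Syndrome (s8...s1) = 0010 → position 2.
Overall parity (XOR of all 16 bits, including p0): 1⊕0⊕0⊕1⊕0⊕1⊕0⊕1⊕1⊕0⊕1⊕0⊕1⊕1⊕0⊕0 = 0
Overall=0, syndrome position=2 → double-bit error detected (uncorrectable).

double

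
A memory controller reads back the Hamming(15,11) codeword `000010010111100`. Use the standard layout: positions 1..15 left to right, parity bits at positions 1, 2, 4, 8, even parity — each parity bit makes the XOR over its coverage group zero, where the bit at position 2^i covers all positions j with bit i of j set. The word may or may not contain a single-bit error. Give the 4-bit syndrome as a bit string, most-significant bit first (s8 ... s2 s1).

s1: b1⊕b3⊕b5⊕b7⊕b9⊕b11⊕b13⊕b15 = 0⊕0⊕1⊕0⊕0⊕1⊕1⊕0 = 1
s2: b2⊕b3⊕b6⊕b7⊕b10⊕b11⊕b14⊕b15 = 0⊕0⊕0⊕0⊕1⊕1⊕0⊕0 = 0
s4: b4⊕b5⊕b6⊕b7⊕b12⊕b13⊕b14⊕b15 = 0⊕1⊕0⊕0⊕1⊕1⊕0⊕0 = 1
s8: b8⊕b9⊕b10⊕b11⊕b12⊕b13⊕b14⊕b15 = 1⊕0⊕1⊕1⊕1⊕1⊕0⊕0 = 1
Syndrome (s8...s1) = 1101 → position 13.

1101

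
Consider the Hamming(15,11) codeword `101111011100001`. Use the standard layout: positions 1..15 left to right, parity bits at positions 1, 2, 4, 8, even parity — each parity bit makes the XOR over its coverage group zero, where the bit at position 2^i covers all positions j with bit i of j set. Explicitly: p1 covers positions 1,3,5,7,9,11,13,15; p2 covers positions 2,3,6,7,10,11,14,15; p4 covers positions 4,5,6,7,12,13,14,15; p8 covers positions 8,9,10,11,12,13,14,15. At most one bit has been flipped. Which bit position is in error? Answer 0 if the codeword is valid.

s1: b1⊕b3⊕b5⊕b7⊕b9⊕b11⊕b13⊕b15 = 1⊕1⊕1⊕0⊕1⊕0⊕0⊕1 = 1
s2: b2⊕b3⊕b6⊕b7⊕b10⊕b11⊕b14⊕b15 = 0⊕1⊕1⊕0⊕1⊕0⊕0⊕1 = 0
s4: b4⊕b5⊕b6⊕b7⊕b12⊕b13⊕b14⊕b15 = 1⊕1⊕1⊕0⊕0⊕0⊕0⊕1 = 0
s8: b8⊕b9⊕b10⊕b11⊕b12⊕b13⊕b14⊕b15 = 1⊕1⊕1⊕0⊕0⊕0⊕0⊕1 = 0
Syndrome (s8...s1) = 0001 → position 1.

1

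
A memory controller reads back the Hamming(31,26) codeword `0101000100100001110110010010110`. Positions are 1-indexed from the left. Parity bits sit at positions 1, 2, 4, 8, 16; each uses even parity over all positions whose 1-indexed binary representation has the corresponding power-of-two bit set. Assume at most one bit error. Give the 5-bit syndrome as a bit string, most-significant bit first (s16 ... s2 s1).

10111

s1: b1⊕b3⊕b5⊕b7⊕b9⊕b11⊕b13⊕b15⊕b17⊕b19⊕b21⊕b23⊕b25⊕b27⊕b29⊕b31 = 0⊕0⊕0⊕0⊕0⊕1⊕0⊕0⊕1⊕0⊕1⊕0⊕0⊕1⊕1⊕0 = 1
s2: b2⊕b3⊕b6⊕b7⊕b10⊕b11⊕b14⊕b15⊕b18⊕b19⊕b22⊕b23⊕b26⊕b27⊕b30⊕b31 = 1⊕0⊕0⊕0⊕0⊕1⊕0⊕0⊕1⊕0⊕0⊕0⊕0⊕1⊕1⊕0 = 1
s4: b4⊕b5⊕b6⊕b7⊕b12⊕b13⊕b14⊕b15⊕b20⊕b21⊕b22⊕b23⊕b28⊕b29⊕b30⊕b31 = 1⊕0⊕0⊕0⊕0⊕0⊕0⊕0⊕1⊕1⊕0⊕0⊕0⊕1⊕1⊕0 = 1
s8: b8⊕b9⊕b10⊕b11⊕b12⊕b13⊕b14⊕b15⊕b24⊕b25⊕b26⊕b27⊕b28⊕b29⊕b30⊕b31 = 1⊕0⊕0⊕1⊕0⊕0⊕0⊕0⊕1⊕0⊕0⊕1⊕0⊕1⊕1⊕0 = 0
s16: b16⊕b17⊕b18⊕b19⊕b20⊕b21⊕b22⊕b23⊕b24⊕b25⊕b26⊕b27⊕b28⊕b29⊕b30⊕b31 = 1⊕1⊕1⊕0⊕1⊕1⊕0⊕0⊕1⊕0⊕0⊕1⊕0⊕1⊕1⊕0 = 1
Syndrome (s16...s1) = 10111 → position 23.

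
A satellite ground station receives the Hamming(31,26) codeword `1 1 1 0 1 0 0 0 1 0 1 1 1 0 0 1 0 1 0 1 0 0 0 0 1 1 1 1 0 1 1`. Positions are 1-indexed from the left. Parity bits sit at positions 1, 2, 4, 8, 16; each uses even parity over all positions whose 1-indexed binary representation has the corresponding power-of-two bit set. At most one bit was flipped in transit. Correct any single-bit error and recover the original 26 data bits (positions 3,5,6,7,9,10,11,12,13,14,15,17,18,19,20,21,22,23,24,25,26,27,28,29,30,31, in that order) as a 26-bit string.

s1: b1⊕b3⊕b5⊕b7⊕b9⊕b11⊕b13⊕b15⊕b17⊕b19⊕b21⊕b23⊕b25⊕b27⊕b29⊕b31 = 1⊕1⊕1⊕0⊕1⊕1⊕1⊕0⊕0⊕0⊕0⊕0⊕1⊕1⊕0⊕1 = 1
s2: b2⊕b3⊕b6⊕b7⊕b10⊕b11⊕b14⊕b15⊕b18⊕b19⊕b22⊕b23⊕b26⊕b27⊕b30⊕b31 = 1⊕1⊕0⊕0⊕0⊕1⊕0⊕0⊕1⊕0⊕0⊕0⊕1⊕1⊕1⊕1 = 0
s4: b4⊕b5⊕b6⊕b7⊕b12⊕b13⊕b14⊕b15⊕b20⊕b21⊕b22⊕b23⊕b28⊕b29⊕b30⊕b31 = 0⊕1⊕0⊕0⊕1⊕1⊕0⊕0⊕1⊕0⊕0⊕0⊕1⊕0⊕1⊕1 = 1
s8: b8⊕b9⊕b10⊕b11⊕b12⊕b13⊕b14⊕b15⊕b24⊕b25⊕b26⊕b27⊕b28⊕b29⊕b30⊕b31 = 0⊕1⊕0⊕1⊕1⊕1⊕0⊕0⊕0⊕1⊕1⊕1⊕1⊕0⊕1⊕1 = 0
s16: b16⊕b17⊕b18⊕b19⊕b20⊕b21⊕b22⊕b23⊕b24⊕b25⊕b26⊕b27⊕b28⊕b29⊕b30⊕b31 = 1⊕0⊕1⊕0⊕1⊕0⊕0⊕0⊕0⊕1⊕1⊕1⊕1⊕0⊕1⊕1 = 1
Syndrome (s16...s1) = 10101 → position 21.
Flip bit 21: corrected codeword = 1110100010111001010110001111011
Data bits at positions 3,5,6,7,9,10,11,12,13,14,15,17,18,19,20,21,22,23,24,25,26,27,28,29,30,31: 11001011100010110001111011

11001011100010110001111011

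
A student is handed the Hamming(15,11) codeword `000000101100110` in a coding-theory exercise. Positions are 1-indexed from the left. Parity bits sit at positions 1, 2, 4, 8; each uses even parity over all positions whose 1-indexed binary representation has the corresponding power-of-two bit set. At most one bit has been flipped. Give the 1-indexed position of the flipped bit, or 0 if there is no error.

7

s1: b1⊕b3⊕b5⊕b7⊕b9⊕b11⊕b13⊕b15 = 0⊕0⊕0⊕1⊕1⊕0⊕1⊕0 = 1
s2: b2⊕b3⊕b6⊕b7⊕b10⊕b11⊕b14⊕b15 = 0⊕0⊕0⊕1⊕1⊕0⊕1⊕0 = 1
s4: b4⊕b5⊕b6⊕b7⊕b12⊕b13⊕b14⊕b15 = 0⊕0⊕0⊕1⊕0⊕1⊕1⊕0 = 1
s8: b8⊕b9⊕b10⊕b11⊕b12⊕b13⊕b14⊕b15 = 0⊕1⊕1⊕0⊕0⊕1⊕1⊕0 = 0
Syndrome (s8...s1) = 0111 → position 7.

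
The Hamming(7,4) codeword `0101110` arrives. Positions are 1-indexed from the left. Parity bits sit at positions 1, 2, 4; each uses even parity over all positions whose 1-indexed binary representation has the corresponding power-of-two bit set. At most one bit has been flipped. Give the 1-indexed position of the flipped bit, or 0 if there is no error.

5

s1: b1⊕b3⊕b5⊕b7 = 0⊕0⊕1⊕0 = 1
s2: b2⊕b3⊕b6⊕b7 = 1⊕0⊕1⊕0 = 0
s4: b4⊕b5⊕b6⊕b7 = 1⊕1⊕1⊕0 = 1
Syndrome (s4...s1) = 101 → position 5.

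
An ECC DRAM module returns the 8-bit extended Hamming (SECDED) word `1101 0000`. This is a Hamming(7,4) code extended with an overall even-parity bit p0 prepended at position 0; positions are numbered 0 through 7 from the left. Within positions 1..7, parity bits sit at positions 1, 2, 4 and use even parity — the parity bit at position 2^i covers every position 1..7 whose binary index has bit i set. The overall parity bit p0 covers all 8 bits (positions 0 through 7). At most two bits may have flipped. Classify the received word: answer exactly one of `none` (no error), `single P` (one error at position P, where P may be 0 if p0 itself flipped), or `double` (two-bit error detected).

single 2

s1: b1⊕b3⊕b5⊕b7 = 1⊕1⊕0⊕0 = 0
s2: b2⊕b3⊕b6⊕b7 = 0⊕1⊕0⊕0 = 1
s4: b4⊕b5⊕b6⊕b7 = 0⊕0⊕0⊕0 = 0
Syndrome (s4...s1) = 010 → position 2.
Overall parity (XOR of all 8 bits, including p0): 1⊕1⊕0⊕1⊕0⊕0⊕0⊕0 = 1
Overall=1, syndrome position=2 → single-bit error at position 2.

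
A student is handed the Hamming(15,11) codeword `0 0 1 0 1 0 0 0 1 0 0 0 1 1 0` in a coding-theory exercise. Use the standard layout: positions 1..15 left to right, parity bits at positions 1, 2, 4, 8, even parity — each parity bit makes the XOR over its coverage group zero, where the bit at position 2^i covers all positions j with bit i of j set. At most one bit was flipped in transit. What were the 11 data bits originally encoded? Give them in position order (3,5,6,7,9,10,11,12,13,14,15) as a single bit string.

s1: b1⊕b3⊕b5⊕b7⊕b9⊕b11⊕b13⊕b15 = 0⊕1⊕1⊕0⊕1⊕0⊕1⊕0 = 0
s2: b2⊕b3⊕b6⊕b7⊕b10⊕b11⊕b14⊕b15 = 0⊕1⊕0⊕0⊕0⊕0⊕1⊕0 = 0
s4: b4⊕b5⊕b6⊕b7⊕b12⊕b13⊕b14⊕b15 = 0⊕1⊕0⊕0⊕0⊕1⊕1⊕0 = 1
s8: b8⊕b9⊕b10⊕b11⊕b12⊕b13⊕b14⊕b15 = 0⊕1⊕0⊕0⊕0⊕1⊕1⊕0 = 1
Syndrome (s8...s1) = 1100 → position 12.
Flip bit 12: corrected codeword = 001010001001110
Data bits at positions 3,5,6,7,9,10,11,12,13,14,15: 11001001110

11001001110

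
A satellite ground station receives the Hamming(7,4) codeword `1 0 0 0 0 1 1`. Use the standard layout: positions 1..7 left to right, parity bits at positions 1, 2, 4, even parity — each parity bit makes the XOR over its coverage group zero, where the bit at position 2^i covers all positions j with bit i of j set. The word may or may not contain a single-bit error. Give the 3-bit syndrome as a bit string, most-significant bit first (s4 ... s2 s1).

s1: b1⊕b3⊕b5⊕b7 = 1⊕0⊕0⊕1 = 0
s2: b2⊕b3⊕b6⊕b7 = 0⊕0⊕1⊕1 = 0
s4: b4⊕b5⊕b6⊕b7 = 0⊕0⊕1⊕1 = 0
Syndrome (s4...s1) = 000 → position 0 (no error).

000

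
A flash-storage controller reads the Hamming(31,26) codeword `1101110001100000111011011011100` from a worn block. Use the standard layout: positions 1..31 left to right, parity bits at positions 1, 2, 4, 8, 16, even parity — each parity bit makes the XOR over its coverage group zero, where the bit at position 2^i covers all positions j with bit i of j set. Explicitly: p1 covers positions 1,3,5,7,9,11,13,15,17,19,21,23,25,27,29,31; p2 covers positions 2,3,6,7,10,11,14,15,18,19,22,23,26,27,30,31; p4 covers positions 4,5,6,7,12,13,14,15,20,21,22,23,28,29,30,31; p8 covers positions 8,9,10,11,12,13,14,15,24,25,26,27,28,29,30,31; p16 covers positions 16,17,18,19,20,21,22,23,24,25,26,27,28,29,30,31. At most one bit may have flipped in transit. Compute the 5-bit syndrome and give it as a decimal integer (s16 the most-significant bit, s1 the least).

13

s1: b1⊕b3⊕b5⊕b7⊕b9⊕b11⊕b13⊕b15⊕b17⊕b19⊕b21⊕b23⊕b25⊕b27⊕b29⊕b31 = 1⊕0⊕1⊕0⊕0⊕1⊕0⊕0⊕1⊕1⊕1⊕0⊕1⊕1⊕1⊕0 = 1
s2: b2⊕b3⊕b6⊕b7⊕b10⊕b11⊕b14⊕b15⊕b18⊕b19⊕b22⊕b23⊕b26⊕b27⊕b30⊕b31 = 1⊕0⊕1⊕0⊕1⊕1⊕0⊕0⊕1⊕1⊕1⊕0⊕0⊕1⊕0⊕0 = 0
s4: b4⊕b5⊕b6⊕b7⊕b12⊕b13⊕b14⊕b15⊕b20⊕b21⊕b22⊕b23⊕b28⊕b29⊕b30⊕b31 = 1⊕1⊕1⊕0⊕0⊕0⊕0⊕0⊕0⊕1⊕1⊕0⊕1⊕1⊕0⊕0 = 1
s8: b8⊕b9⊕b10⊕b11⊕b12⊕b13⊕b14⊕b15⊕b24⊕b25⊕b26⊕b27⊕b28⊕b29⊕b30⊕b31 = 0⊕0⊕1⊕1⊕0⊕0⊕0⊕0⊕1⊕1⊕0⊕1⊕1⊕1⊕0⊕0 = 1
s16: b16⊕b17⊕b18⊕b19⊕b20⊕b21⊕b22⊕b23⊕b24⊕b25⊕b26⊕b27⊕b28⊕b29⊕b30⊕b31 = 0⊕1⊕1⊕1⊕0⊕1⊕1⊕0⊕1⊕1⊕0⊕1⊕1⊕1⊕0⊕0 = 0
Syndrome (s16...s1) = 01101 → position 13.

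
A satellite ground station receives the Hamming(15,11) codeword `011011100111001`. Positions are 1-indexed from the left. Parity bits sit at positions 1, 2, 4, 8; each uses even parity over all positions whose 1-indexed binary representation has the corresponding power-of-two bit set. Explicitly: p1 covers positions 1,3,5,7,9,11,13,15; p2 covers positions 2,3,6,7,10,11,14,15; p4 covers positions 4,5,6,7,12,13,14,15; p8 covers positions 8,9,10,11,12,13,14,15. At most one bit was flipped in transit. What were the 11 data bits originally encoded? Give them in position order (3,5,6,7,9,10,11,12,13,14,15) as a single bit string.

11100111001

s1: b1⊕b3⊕b5⊕b7⊕b9⊕b11⊕b13⊕b15 = 0⊕1⊕1⊕1⊕0⊕1⊕0⊕1 = 1
s2: b2⊕b3⊕b6⊕b7⊕b10⊕b11⊕b14⊕b15 = 1⊕1⊕1⊕1⊕1⊕1⊕0⊕1 = 1
s4: b4⊕b5⊕b6⊕b7⊕b12⊕b13⊕b14⊕b15 = 0⊕1⊕1⊕1⊕1⊕0⊕0⊕1 = 1
s8: b8⊕b9⊕b10⊕b11⊕b12⊕b13⊕b14⊕b15 = 0⊕0⊕1⊕1⊕1⊕0⊕0⊕1 = 0
Syndrome (s8...s1) = 0111 → position 7.
Flip bit 7: corrected codeword = 011011000111001
Data bits at positions 3,5,6,7,9,10,11,12,13,14,15: 11100111001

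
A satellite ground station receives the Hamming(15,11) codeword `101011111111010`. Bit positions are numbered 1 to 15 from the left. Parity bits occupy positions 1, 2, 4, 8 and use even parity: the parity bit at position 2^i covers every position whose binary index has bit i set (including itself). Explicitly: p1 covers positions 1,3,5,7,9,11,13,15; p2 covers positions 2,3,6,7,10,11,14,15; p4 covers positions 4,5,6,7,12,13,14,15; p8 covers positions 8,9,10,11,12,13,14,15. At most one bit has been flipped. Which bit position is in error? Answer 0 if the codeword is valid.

4

s1: b1⊕b3⊕b5⊕b7⊕b9⊕b11⊕b13⊕b15 = 1⊕1⊕1⊕1⊕1⊕1⊕0⊕0 = 0
s2: b2⊕b3⊕b6⊕b7⊕b10⊕b11⊕b14⊕b15 = 0⊕1⊕1⊕1⊕1⊕1⊕1⊕0 = 0
s4: b4⊕b5⊕b6⊕b7⊕b12⊕b13⊕b14⊕b15 = 0⊕1⊕1⊕1⊕1⊕0⊕1⊕0 = 1
s8: b8⊕b9⊕b10⊕b11⊕b12⊕b13⊕b14⊕b15 = 1⊕1⊕1⊕1⊕1⊕0⊕1⊕0 = 0
Syndrome (s8...s1) = 0100 → position 4.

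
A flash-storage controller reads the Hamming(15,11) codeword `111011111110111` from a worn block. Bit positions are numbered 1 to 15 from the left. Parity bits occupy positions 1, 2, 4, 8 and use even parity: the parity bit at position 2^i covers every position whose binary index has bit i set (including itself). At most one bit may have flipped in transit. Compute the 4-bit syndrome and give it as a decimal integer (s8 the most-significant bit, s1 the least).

s1: b1⊕b3⊕b5⊕b7⊕b9⊕b11⊕b13⊕b15 = 1⊕1⊕1⊕1⊕1⊕1⊕1⊕1 = 0
s2: b2⊕b3⊕b6⊕b7⊕b10⊕b11⊕b14⊕b15 = 1⊕1⊕1⊕1⊕1⊕1⊕1⊕1 = 0
s4: b4⊕b5⊕b6⊕b7⊕b12⊕b13⊕b14⊕b15 = 0⊕1⊕1⊕1⊕0⊕1⊕1⊕1 = 0
s8: b8⊕b9⊕b10⊕b11⊕b12⊕b13⊕b14⊕b15 = 1⊕1⊕1⊕1⊕0⊕1⊕1⊕1 = 1
Syndrome (s8...s1) = 1000 → position 8.

8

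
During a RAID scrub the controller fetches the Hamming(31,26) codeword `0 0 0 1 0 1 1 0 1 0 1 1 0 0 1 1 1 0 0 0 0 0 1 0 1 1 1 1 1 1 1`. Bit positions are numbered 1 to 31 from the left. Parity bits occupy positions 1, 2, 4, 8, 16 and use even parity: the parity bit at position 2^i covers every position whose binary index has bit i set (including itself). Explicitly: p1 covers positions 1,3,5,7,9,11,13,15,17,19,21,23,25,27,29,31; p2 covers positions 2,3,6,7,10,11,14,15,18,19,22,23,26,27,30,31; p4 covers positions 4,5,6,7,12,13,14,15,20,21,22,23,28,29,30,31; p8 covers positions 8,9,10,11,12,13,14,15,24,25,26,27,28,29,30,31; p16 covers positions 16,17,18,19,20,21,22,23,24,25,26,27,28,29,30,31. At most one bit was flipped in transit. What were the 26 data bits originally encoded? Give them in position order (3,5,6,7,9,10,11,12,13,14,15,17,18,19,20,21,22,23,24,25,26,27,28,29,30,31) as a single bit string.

00111111001100000101111111

s1: b1⊕b3⊕b5⊕b7⊕b9⊕b11⊕b13⊕b15⊕b17⊕b19⊕b21⊕b23⊕b25⊕b27⊕b29⊕b31 = 0⊕0⊕0⊕1⊕1⊕1⊕0⊕1⊕1⊕0⊕0⊕1⊕1⊕1⊕1⊕1 = 0
s2: b2⊕b3⊕b6⊕b7⊕b10⊕b11⊕b14⊕b15⊕b18⊕b19⊕b22⊕b23⊕b26⊕b27⊕b30⊕b31 = 0⊕0⊕1⊕1⊕0⊕1⊕0⊕1⊕0⊕0⊕0⊕1⊕1⊕1⊕1⊕1 = 1
s4: b4⊕b5⊕b6⊕b7⊕b12⊕b13⊕b14⊕b15⊕b20⊕b21⊕b22⊕b23⊕b28⊕b29⊕b30⊕b31 = 1⊕0⊕1⊕1⊕1⊕0⊕0⊕1⊕0⊕0⊕0⊕1⊕1⊕1⊕1⊕1 = 0
s8: b8⊕b9⊕b10⊕b11⊕b12⊕b13⊕b14⊕b15⊕b24⊕b25⊕b26⊕b27⊕b28⊕b29⊕b30⊕b31 = 0⊕1⊕0⊕1⊕1⊕0⊕0⊕1⊕0⊕1⊕1⊕1⊕1⊕1⊕1⊕1 = 1
s16: b16⊕b17⊕b18⊕b19⊕b20⊕b21⊕b22⊕b23⊕b24⊕b25⊕b26⊕b27⊕b28⊕b29⊕b30⊕b31 = 1⊕1⊕0⊕0⊕0⊕0⊕0⊕1⊕0⊕1⊕1⊕1⊕1⊕1⊕1⊕1 = 0
Syndrome (s16...s1) = 01010 → position 10.
Flip bit 10: corrected codeword = 0001011011110011100000101111111
Data bits at positions 3,5,6,7,9,10,11,12,13,14,15,17,18,19,20,21,22,23,24,25,26,27,28,29,30,31: 00111111001100000101111111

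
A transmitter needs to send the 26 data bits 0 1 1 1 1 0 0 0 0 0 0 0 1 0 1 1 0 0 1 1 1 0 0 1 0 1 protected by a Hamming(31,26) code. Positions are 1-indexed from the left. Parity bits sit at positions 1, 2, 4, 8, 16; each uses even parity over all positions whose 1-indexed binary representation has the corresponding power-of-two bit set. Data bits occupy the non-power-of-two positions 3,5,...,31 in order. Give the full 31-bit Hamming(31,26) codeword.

Place data bits at non-power-of-two positions: b3=0, b5=1, b6=1, b7=1, b9=1, b10=0, b11=0, b12=0, b13=0, b14=0, b15=0, b17=0, b18=1, b19=0, b20=1, b21=1, b22=0, b23=0, b24=1, b25=1, b26=1, b27=0, b28=0, b29=1, b30=0, b31=1.
p1 = XOR of data positions {3,5,7,9,11,13,15,17,19,21,23,25,27,29,31} = 0⊕1⊕1⊕1⊕0⊕0⊕0⊕0⊕0⊕1⊕0⊕1⊕0⊕1⊕1 = 1
p2 = XOR of data positions {3,6,7,10,11,14,15,18,19,22,23,26,27,30,31} = 0⊕1⊕1⊕0⊕0⊕0⊕0⊕1⊕0⊕0⊕0⊕1⊕0⊕0⊕1 = 1
p4 = XOR of data positions {5,6,7,12,13,14,15,20,21,22,23,28,29,30,31} = 1⊕1⊕1⊕0⊕0⊕0⊕0⊕1⊕1⊕0⊕0⊕0⊕1⊕0⊕1 = 1
p8 = XOR of data positions {9,10,11,12,13,14,15,24,25,26,27,28,29,30,31} = 1⊕0⊕0⊕0⊕0⊕0⊕0⊕1⊕1⊕1⊕0⊕0⊕1⊕0⊕1 = 0
p16 = XOR of data positions {17,18,19,20,21,22,23,24,25,26,27,28,29,30,31} = 0⊕1⊕0⊕1⊕1⊕0⊕0⊕1⊕1⊕1⊕0⊕0⊕1⊕0⊕1 = 0
Codeword b1..b31 = 1101111010000000010110011100101

1101111010000000010110011100101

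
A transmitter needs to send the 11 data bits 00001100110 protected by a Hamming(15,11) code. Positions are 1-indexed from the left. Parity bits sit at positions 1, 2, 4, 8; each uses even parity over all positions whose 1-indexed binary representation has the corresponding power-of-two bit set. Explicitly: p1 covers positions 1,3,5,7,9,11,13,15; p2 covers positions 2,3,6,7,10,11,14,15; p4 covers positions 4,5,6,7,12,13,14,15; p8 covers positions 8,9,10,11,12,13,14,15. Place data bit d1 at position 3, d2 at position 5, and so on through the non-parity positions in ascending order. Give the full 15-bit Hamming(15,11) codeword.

000000001100110

Place data bits at non-power-of-two positions: b3=0, b5=0, b6=0, b7=0, b9=1, b10=1, b11=0, b12=0, b13=1, b14=1, b15=0.
p1 = XOR of data positions {3,5,7,9,11,13,15} = 0⊕0⊕0⊕1⊕0⊕1⊕0 = 0
p2 = XOR of data positions {3,6,7,10,11,14,15} = 0⊕0⊕0⊕1⊕0⊕1⊕0 = 0
p4 = XOR of data positions {5,6,7,12,13,14,15} = 0⊕0⊕0⊕0⊕1⊕1⊕0 = 0
p8 = XOR of data positions {9,10,11,12,13,14,15} = 1⊕1⊕0⊕0⊕1⊕1⊕0 = 0
Codeword b1..b15 = 000000001100110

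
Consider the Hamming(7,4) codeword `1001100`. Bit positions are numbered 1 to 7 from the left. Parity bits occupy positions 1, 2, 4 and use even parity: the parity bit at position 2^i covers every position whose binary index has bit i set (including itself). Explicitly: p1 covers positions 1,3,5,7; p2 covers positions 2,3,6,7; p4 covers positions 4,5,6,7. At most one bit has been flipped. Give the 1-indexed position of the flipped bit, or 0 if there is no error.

0

s1: b1⊕b3⊕b5⊕b7 = 1⊕0⊕1⊕0 = 0
s2: b2⊕b3⊕b6⊕b7 = 0⊕0⊕0⊕0 = 0
s4: b4⊕b5⊕b6⊕b7 = 1⊕1⊕0⊕0 = 0
Syndrome (s4...s1) = 000 → position 0 (no error).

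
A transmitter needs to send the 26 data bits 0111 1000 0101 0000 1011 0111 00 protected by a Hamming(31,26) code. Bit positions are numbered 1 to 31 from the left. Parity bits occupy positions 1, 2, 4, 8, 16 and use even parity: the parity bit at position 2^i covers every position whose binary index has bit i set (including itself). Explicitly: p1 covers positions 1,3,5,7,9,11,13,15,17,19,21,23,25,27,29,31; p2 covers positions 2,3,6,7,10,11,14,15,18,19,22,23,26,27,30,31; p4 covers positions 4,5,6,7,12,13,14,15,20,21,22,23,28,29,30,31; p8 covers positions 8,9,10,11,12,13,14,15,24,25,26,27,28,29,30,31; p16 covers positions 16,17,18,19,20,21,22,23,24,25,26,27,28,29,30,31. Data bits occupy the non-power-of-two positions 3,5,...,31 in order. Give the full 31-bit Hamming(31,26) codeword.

1101111110000101100001011011100

Place data bits at non-power-of-two positions: b3=0, b5=1, b6=1, b7=1, b9=1, b10=0, b11=0, b12=0, b13=0, b14=1, b15=0, b17=1, b18=0, b19=0, b20=0, b21=0, b22=1, b23=0, b24=1, b25=1, b26=0, b27=1, b28=1, b29=1, b30=0, b31=0.
p1 = XOR of data positions {3,5,7,9,11,13,15,17,19,21,23,25,27,29,31} = 0⊕1⊕1⊕1⊕0⊕0⊕0⊕1⊕0⊕0⊕0⊕1⊕1⊕1⊕0 = 1
p2 = XOR of data positions {3,6,7,10,11,14,15,18,19,22,23,26,27,30,31} = 0⊕1⊕1⊕0⊕0⊕1⊕0⊕0⊕0⊕1⊕0⊕0⊕1⊕0⊕0 = 1
p4 = XOR of data positions {5,6,7,12,13,14,15,20,21,22,23,28,29,30,31} = 1⊕1⊕1⊕0⊕0⊕1⊕0⊕0⊕0⊕1⊕0⊕1⊕1⊕0⊕0 = 1
p8 = XOR of data positions {9,10,11,12,13,14,15,24,25,26,27,28,29,30,31} = 1⊕0⊕0⊕0⊕0⊕1⊕0⊕1⊕1⊕0⊕1⊕1⊕1⊕0⊕0 = 1
p16 = XOR of data positions {17,18,19,20,21,22,23,24,25,26,27,28,29,30,31} = 1⊕0⊕0⊕0⊕0⊕1⊕0⊕1⊕1⊕0⊕1⊕1⊕1⊕0⊕0 = 1
Codeword b1..b31 = 1101111110000101100001011011100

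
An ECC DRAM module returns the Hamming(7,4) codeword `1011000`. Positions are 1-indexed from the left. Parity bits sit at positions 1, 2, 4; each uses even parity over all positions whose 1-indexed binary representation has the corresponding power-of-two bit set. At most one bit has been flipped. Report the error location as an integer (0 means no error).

6

s1: b1⊕b3⊕b5⊕b7 = 1⊕1⊕0⊕0 = 0
s2: b2⊕b3⊕b6⊕b7 = 0⊕1⊕0⊕0 = 1
s4: b4⊕b5⊕b6⊕b7 = 1⊕0⊕0⊕0 = 1
Syndrome (s4...s1) = 110 → position 6.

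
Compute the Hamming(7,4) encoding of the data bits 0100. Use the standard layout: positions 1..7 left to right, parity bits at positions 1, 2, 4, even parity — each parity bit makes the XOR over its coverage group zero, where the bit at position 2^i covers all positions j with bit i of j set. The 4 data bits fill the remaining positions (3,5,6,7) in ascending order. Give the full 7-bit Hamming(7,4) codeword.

1001100

Place data bits at non-power-of-two positions: b3=0, b5=1, b6=0, b7=0.
p1 = XOR of data positions {3,5,7} = 0⊕1⊕0 = 1
p2 = XOR of data positions {3,6,7} = 0⊕0⊕0 = 0
p4 = XOR of data positions {5,6,7} = 1⊕0⊕0 = 1
Codeword b1..b7 = 1001100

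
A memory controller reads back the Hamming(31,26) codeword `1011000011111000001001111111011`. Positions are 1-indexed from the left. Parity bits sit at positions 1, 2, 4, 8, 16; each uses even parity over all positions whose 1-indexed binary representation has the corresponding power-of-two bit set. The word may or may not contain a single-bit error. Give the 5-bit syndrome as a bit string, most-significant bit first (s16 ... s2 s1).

s1: b1⊕b3⊕b5⊕b7⊕b9⊕b11⊕b13⊕b15⊕b17⊕b19⊕b21⊕b23⊕b25⊕b27⊕b29⊕b31 = 1⊕1⊕0⊕0⊕1⊕1⊕1⊕0⊕0⊕1⊕0⊕1⊕1⊕1⊕0⊕1 = 0
s2: b2⊕b3⊕b6⊕b7⊕b10⊕b11⊕b14⊕b15⊕b18⊕b19⊕b22⊕b23⊕b26⊕b27⊕b30⊕b31 = 0⊕1⊕0⊕0⊕1⊕1⊕0⊕0⊕0⊕1⊕1⊕1⊕1⊕1⊕1⊕1 = 0
s4: b4⊕b5⊕b6⊕b7⊕b12⊕b13⊕b14⊕b15⊕b20⊕b21⊕b22⊕b23⊕b28⊕b29⊕b30⊕b31 = 1⊕0⊕0⊕0⊕1⊕1⊕0⊕0⊕0⊕0⊕1⊕1⊕1⊕0⊕1⊕1 = 0
s8: b8⊕b9⊕b10⊕b11⊕b12⊕b13⊕b14⊕b15⊕b24⊕b25⊕b26⊕b27⊕b28⊕b29⊕b30⊕b31 = 0⊕1⊕1⊕1⊕1⊕1⊕0⊕0⊕1⊕1⊕1⊕1⊕1⊕0⊕1⊕1 = 0
s16: b16⊕b17⊕b18⊕b19⊕b20⊕b21⊕b22⊕b23⊕b24⊕b25⊕b26⊕b27⊕b28⊕b29⊕b30⊕b31 = 0⊕0⊕0⊕1⊕0⊕0⊕1⊕1⊕1⊕1⊕1⊕1⊕1⊕0⊕1⊕1 = 0
Syndrome (s16...s1) = 00000 → position 0 (no error).

00000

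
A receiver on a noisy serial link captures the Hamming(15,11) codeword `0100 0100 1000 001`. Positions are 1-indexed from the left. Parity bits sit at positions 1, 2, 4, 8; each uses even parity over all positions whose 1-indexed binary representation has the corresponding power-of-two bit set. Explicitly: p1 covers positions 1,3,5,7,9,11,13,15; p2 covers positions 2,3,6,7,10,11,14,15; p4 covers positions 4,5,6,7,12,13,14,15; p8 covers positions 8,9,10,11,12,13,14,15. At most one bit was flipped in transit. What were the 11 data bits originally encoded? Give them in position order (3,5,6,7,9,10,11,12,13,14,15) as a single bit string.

00101000001

s1: b1⊕b3⊕b5⊕b7⊕b9⊕b11⊕b13⊕b15 = 0⊕0⊕0⊕0⊕1⊕0⊕0⊕1 = 0
s2: b2⊕b3⊕b6⊕b7⊕b10⊕b11⊕b14⊕b15 = 1⊕0⊕1⊕0⊕0⊕0⊕0⊕1 = 1
s4: b4⊕b5⊕b6⊕b7⊕b12⊕b13⊕b14⊕b15 = 0⊕0⊕1⊕0⊕0⊕0⊕0⊕1 = 0
s8: b8⊕b9⊕b10⊕b11⊕b12⊕b13⊕b14⊕b15 = 0⊕1⊕0⊕0⊕0⊕0⊕0⊕1 = 0
Syndrome (s8...s1) = 0010 → position 2.
Flip bit 2: corrected codeword = 000001001000001
Data bits at positions 3,5,6,7,9,10,11,12,13,14,15: 00101000001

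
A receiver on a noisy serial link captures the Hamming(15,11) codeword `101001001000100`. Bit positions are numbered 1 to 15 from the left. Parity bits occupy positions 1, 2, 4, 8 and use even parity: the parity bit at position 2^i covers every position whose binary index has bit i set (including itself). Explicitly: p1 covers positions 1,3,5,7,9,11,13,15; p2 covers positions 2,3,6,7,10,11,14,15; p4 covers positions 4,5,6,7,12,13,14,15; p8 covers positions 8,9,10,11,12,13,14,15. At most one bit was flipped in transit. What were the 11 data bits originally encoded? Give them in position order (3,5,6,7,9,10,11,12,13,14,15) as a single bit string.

s1: b1⊕b3⊕b5⊕b7⊕b9⊕b11⊕b13⊕b15 = 1⊕1⊕0⊕0⊕1⊕0⊕1⊕0 = 0
s2: b2⊕b3⊕b6⊕b7⊕b10⊕b11⊕b14⊕b15 = 0⊕1⊕1⊕0⊕0⊕0⊕0⊕0 = 0
s4: b4⊕b5⊕b6⊕b7⊕b12⊕b13⊕b14⊕b15 = 0⊕0⊕1⊕0⊕0⊕1⊕0⊕0 = 0
s8: b8⊕b9⊕b10⊕b11⊕b12⊕b13⊕b14⊕b15 = 0⊕1⊕0⊕0⊕0⊕1⊕0⊕0 = 0
Syndrome (s8...s1) = 0000 → position 0 (no error).
No correction needed.
Data bits at positions 3,5,6,7,9,10,11,12,13,14,15: 10101000100

10101000100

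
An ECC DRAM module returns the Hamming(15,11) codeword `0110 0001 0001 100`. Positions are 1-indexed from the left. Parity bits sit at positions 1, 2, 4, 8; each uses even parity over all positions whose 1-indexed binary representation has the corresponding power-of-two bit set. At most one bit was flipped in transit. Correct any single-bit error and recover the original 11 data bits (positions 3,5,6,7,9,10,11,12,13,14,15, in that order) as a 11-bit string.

s1: b1⊕b3⊕b5⊕b7⊕b9⊕b11⊕b13⊕b15 = 0⊕1⊕0⊕0⊕0⊕0⊕1⊕0 = 0
s2: b2⊕b3⊕b6⊕b7⊕b10⊕b11⊕b14⊕b15 = 1⊕1⊕0⊕0⊕0⊕0⊕0⊕0 = 0
s4: b4⊕b5⊕b6⊕b7⊕b12⊕b13⊕b14⊕b15 = 0⊕0⊕0⊕0⊕1⊕1⊕0⊕0 = 0
s8: b8⊕b9⊕b10⊕b11⊕b12⊕b13⊕b14⊕b15 = 1⊕0⊕0⊕0⊕1⊕1⊕0⊕0 = 1
Syndrome (s8...s1) = 1000 → position 8.
Flip bit 8: corrected codeword = 011000000001100
Data bits at positions 3,5,6,7,9,10,11,12,13,14,15: 10000001100

10000001100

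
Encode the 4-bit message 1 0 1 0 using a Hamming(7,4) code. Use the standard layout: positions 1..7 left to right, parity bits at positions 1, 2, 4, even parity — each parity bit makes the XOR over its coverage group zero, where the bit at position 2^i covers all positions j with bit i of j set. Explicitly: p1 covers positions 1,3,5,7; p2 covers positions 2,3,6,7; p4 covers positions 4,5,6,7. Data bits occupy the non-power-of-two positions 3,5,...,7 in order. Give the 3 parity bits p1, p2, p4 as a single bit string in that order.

Place data bits at non-power-of-two positions: b3=1, b5=0, b6=1, b7=0.
p1 = XOR of data positions {3,5,7} = 1⊕0⊕0 = 1
p2 = XOR of data positions {3,6,7} = 1⊕1⊕0 = 0
p4 = XOR of data positions {5,6,7} = 0⊕1⊕0 = 1
Parity bits p1,p2,p4 = 101

101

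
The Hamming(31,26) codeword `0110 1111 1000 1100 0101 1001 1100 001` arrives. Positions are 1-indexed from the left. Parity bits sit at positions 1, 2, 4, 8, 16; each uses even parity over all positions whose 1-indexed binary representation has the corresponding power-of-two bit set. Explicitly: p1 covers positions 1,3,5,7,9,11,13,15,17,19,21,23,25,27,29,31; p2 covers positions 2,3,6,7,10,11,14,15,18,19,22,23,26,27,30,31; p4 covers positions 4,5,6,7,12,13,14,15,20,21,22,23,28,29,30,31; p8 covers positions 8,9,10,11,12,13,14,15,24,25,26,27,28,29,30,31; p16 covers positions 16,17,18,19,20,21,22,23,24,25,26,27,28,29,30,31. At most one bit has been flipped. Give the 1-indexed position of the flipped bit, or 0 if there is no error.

s1: b1⊕b3⊕b5⊕b7⊕b9⊕b11⊕b13⊕b15⊕b17⊕b19⊕b21⊕b23⊕b25⊕b27⊕b29⊕b31 = 0⊕1⊕1⊕1⊕1⊕0⊕1⊕0⊕0⊕0⊕1⊕0⊕1⊕0⊕0⊕1 = 0
s2: b2⊕b3⊕b6⊕b7⊕b10⊕b11⊕b14⊕b15⊕b18⊕b19⊕b22⊕b23⊕b26⊕b27⊕b30⊕b31 = 1⊕1⊕1⊕1⊕0⊕0⊕1⊕0⊕1⊕0⊕0⊕0⊕1⊕0⊕0⊕1 = 0
s4: b4⊕b5⊕b6⊕b7⊕b12⊕b13⊕b14⊕b15⊕b20⊕b21⊕b22⊕b23⊕b28⊕b29⊕b30⊕b31 = 0⊕1⊕1⊕1⊕0⊕1⊕1⊕0⊕1⊕1⊕0⊕0⊕0⊕0⊕0⊕1 = 0
s8: b8⊕b9⊕b10⊕b11⊕b12⊕b13⊕b14⊕b15⊕b24⊕b25⊕b26⊕b27⊕b28⊕b29⊕b30⊕b31 = 1⊕1⊕0⊕0⊕0⊕1⊕1⊕0⊕1⊕1⊕1⊕0⊕0⊕0⊕0⊕1 = 0
s16: b16⊕b17⊕b18⊕b19⊕b20⊕b21⊕b22⊕b23⊕b24⊕b25⊕b26⊕b27⊕b28⊕b29⊕b30⊕b31 = 0⊕0⊕1⊕0⊕1⊕1⊕0⊕0⊕1⊕1⊕1⊕0⊕0⊕0⊕0⊕1 = 1
Syndrome (s16...s1) = 10000 → position 16.

16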